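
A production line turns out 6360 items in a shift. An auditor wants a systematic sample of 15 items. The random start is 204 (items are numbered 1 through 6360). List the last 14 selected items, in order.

k = N/n = 6360/15 = 424
2nd selection = 204 + 1×424 = 628
3rd: 628 + 424 = 1052
4th: 1052 + 424 = 1476
5th: 1476 + 424 = 1900
6th: 1900 + 424 = 2324
7th: 2324 + 424 = 2748
8th: 2748 + 424 = 3172
9th: 3172 + 424 = 3596
10th: 3596 + 424 = 4020
11th: 4020 + 424 = 4444
12th: 4444 + 424 = 4868
13th: 4868 + 424 = 5292
14th: 5292 + 424 = 5716
15th: 5716 + 424 = 6140

628, 1052, 1476, 1900, 2324, 2748, 3172, 3596, 4020, 4444, 4868, 5292, 5716, 6140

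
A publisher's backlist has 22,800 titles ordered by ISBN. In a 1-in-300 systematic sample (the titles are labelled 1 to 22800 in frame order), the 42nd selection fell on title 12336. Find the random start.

k = 300
r = 12336 − (42−1)×300 = 12336 − 12300 = 36

36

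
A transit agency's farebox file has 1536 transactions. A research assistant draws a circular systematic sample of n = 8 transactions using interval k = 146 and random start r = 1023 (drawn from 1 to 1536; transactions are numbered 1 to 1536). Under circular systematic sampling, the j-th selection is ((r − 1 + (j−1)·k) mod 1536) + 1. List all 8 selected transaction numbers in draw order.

1023, 1169, 1315, 1461, 71, 217, 363, 509

Selection 1: 1023
Selection 2: 1023 + 146 = 1169
Selection 3: 1169 + 146 = 1315
Selection 4: 1315 + 146 = 1461
Selection 5: 1461 + 146 = 1607 → 1607 − 1536 = 71
Selection 6: 71 + 146 = 217
Selection 7: 217 + 146 = 363
Selection 8: 363 + 146 = 509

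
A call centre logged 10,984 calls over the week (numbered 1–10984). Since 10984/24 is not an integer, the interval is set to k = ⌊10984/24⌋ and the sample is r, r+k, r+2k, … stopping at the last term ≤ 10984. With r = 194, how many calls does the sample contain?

k = ⌊10984/24⌋ = 457
Achieved size = ⌊(10984 − 194)/457⌋ + 1 = ⌊10790/457⌋ + 1 = 23 + 1 = 24
(last selection: 194 + 23×457 = 10705 ≤ 10984; next would be 11162 > 10984)

24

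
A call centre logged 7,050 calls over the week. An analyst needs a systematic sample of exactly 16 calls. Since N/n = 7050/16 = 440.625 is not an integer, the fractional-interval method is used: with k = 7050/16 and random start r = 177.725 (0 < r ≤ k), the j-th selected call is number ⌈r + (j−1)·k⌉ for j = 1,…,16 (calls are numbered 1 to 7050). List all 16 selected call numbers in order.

j=1: r + 0k = 177.725 → ⌈·⌉ = 178
j=2: r + 1k = 618.35 → ⌈·⌉ = 619
j=3: r + 2k = 1058.975 → ⌈·⌉ = 1059
j=4: r + 3k = 1499.6 → ⌈·⌉ = 1500
j=5: r + 4k = 1940.225 → ⌈·⌉ = 1941
j=6: r + 5k = 2380.85 → ⌈·⌉ = 2381
j=7: r + 6k = 2821.475 → ⌈·⌉ = 2822
j=8: r + 7k = 3262.1 → ⌈·⌉ = 3263
j=9: r + 8k = 3702.725 → ⌈·⌉ = 3703
j=10: r + 9k = 4143.35 → ⌈·⌉ = 4144
j=11: r + 10k = 4583.975 → ⌈·⌉ = 4584
j=12: r + 11k = 5024.6 → ⌈·⌉ = 5025
j=13: r + 12k = 5465.225 → ⌈·⌉ = 5466
j=14: r + 13k = 5905.85 → ⌈·⌉ = 5906
j=15: r + 14k = 6346.475 → ⌈·⌉ = 6347
j=16: r + 15k = 6787.1 → ⌈·⌉ = 6788

178, 619, 1059, 1500, 1941, 2381, 2822, 3263, 3703, 4144, 4584, 5025, 5466, 5906, 6347, 6788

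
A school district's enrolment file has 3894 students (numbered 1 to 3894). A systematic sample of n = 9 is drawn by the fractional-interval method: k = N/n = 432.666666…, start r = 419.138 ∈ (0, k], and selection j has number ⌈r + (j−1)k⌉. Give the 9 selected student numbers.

j=1: r + 0k = 419.138 → ⌈·⌉ = 420
j=2: r + 1k = 851.804666… → ⌈·⌉ = 852
j=3: r + 2k = 1284.471333… → ⌈·⌉ = 1285
j=4: r + 3k = 1717.138 → ⌈·⌉ = 1718
j=5: r + 4k = 2149.804666… → ⌈·⌉ = 2150
j=6: r + 5k = 2582.471333… → ⌈·⌉ = 2583
j=7: r + 6k = 3015.138 → ⌈·⌉ = 3016
j=8: r + 7k = 3447.804666… → ⌈·⌉ = 3448
j=9: r + 8k = 3880.471333… → ⌈·⌉ = 3881

420, 852, 1285, 1718, 2150, 2583, 3016, 3448, 3881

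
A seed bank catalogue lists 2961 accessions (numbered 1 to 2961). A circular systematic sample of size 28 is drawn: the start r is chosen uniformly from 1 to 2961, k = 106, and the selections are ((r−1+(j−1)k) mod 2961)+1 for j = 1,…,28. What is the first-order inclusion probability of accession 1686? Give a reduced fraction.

4/423

For each position j, as r ranges over 1…2961 the j-th selection hits every accession exactly once, so accession 1686 is selected for exactly 28 of the 2961 starts.
Inclusion probability = 28/2961 = 4/423.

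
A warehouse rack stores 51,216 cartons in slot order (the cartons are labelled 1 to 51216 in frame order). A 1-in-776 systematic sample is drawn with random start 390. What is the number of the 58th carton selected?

44622

k = 776
58th selection = r + (58−1)·k = 390 + 57×776 = 390 + 44232 = 44622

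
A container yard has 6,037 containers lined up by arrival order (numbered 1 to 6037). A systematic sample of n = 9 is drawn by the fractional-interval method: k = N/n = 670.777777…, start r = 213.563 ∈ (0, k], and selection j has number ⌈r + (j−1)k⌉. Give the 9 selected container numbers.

j=1: r + 0k = 213.563 → ⌈·⌉ = 214
j=2: r + 1k = 884.340777… → ⌈·⌉ = 885
j=3: r + 2k = 1555.118555… → ⌈·⌉ = 1556
j=4: r + 3k = 2225.896333… → ⌈·⌉ = 2226
j=5: r + 4k = 2896.674111… → ⌈·⌉ = 2897
j=6: r + 5k = 3567.451888… → ⌈·⌉ = 3568
j=7: r + 6k = 4238.229666… → ⌈·⌉ = 4239
j=8: r + 7k = 4909.007444… → ⌈·⌉ = 4910
j=9: r + 8k = 5579.785222… → ⌈·⌉ = 5580

214, 885, 1556, 2226, 2897, 3568, 4239, 4910, 5580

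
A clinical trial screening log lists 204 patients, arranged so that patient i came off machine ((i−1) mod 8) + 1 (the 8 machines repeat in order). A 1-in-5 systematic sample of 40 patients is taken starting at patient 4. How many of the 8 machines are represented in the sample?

8

Consecutive selections differ by k = 5, so their machine numbers differ by 5 mod 8 = 5.
gcd(5, 8) = 1, so the sample visits 8/1 = 8 distinct residues mod 8.
Start 4 is machine 4; the machines hit are 1, 2, 3, 4, 5, 6, 7, 8.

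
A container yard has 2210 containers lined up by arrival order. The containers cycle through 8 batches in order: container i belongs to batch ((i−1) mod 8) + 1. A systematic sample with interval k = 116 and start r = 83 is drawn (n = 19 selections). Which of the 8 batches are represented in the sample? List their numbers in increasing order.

Consecutive selections differ by k = 116, so their batch numbers differ by 116 mod 8 = 4.
gcd(116, 8) = 4, so the sample visits 8/4 = 2 distinct residues mod 8.
Start 83 is batch 3; the batches hit are 3, 7.

3, 7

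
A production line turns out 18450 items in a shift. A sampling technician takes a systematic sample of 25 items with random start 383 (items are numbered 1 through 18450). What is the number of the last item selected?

18095

k = 18450/25 = 738
25th selection = r + (25−1)·k = 383 + 24×738 = 383 + 17712 = 18095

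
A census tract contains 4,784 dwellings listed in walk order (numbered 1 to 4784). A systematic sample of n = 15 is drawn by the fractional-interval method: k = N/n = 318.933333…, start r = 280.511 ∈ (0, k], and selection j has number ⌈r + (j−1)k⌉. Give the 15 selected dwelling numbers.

281, 600, 919, 1238, 1557, 1876, 2195, 2514, 2832, 3151, 3470, 3789, 4108, 4427, 4746

j=1: r + 0k = 280.511 → ⌈·⌉ = 281
j=2: r + 1k = 599.444333… → ⌈·⌉ = 600
j=3: r + 2k = 918.377666… → ⌈·⌉ = 919
j=4: r + 3k = 1237.311 → ⌈·⌉ = 1238
j=5: r + 4k = 1556.244333… → ⌈·⌉ = 1557
j=6: r + 5k = 1875.177666… → ⌈·⌉ = 1876
j=7: r + 6k = 2194.111 → ⌈·⌉ = 2195
j=8: r + 7k = 2513.044333… → ⌈·⌉ = 2514
j=9: r + 8k = 2831.977666… → ⌈·⌉ = 2832
j=10: r + 9k = 3150.911 → ⌈·⌉ = 3151
j=11: r + 10k = 3469.844333… → ⌈·⌉ = 3470
j=12: r + 11k = 3788.777666… → ⌈·⌉ = 3789
j=13: r + 12k = 4107.711 → ⌈·⌉ = 4108
j=14: r + 13k = 4426.644333… → ⌈·⌉ = 4427
j=15: r + 14k = 4745.577666… → ⌈·⌉ = 4746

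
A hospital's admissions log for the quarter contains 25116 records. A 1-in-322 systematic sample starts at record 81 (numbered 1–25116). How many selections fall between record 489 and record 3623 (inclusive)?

10

k = 322
First selection ≥ 489: 81 + ⌈(489−81)/322⌉·322 = 81 + 2×322 = 725
Last selection ≤ 3623: 81 + ⌊(3623−81)/322⌋·322 = 81 + 11×322 = 3623
Count = 11 − 2 + 1 = 10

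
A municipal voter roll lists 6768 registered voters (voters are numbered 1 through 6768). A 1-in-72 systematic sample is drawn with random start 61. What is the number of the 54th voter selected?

k = 72
54th selection = r + (54−1)·k = 61 + 53×72 = 61 + 3816 = 3877

3877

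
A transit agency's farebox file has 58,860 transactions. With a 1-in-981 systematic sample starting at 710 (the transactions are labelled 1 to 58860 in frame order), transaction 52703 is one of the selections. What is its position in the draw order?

k = 981
position = (52703 − 710)/981 + 1 = 51993/981 + 1 = 53 + 1 = 54

54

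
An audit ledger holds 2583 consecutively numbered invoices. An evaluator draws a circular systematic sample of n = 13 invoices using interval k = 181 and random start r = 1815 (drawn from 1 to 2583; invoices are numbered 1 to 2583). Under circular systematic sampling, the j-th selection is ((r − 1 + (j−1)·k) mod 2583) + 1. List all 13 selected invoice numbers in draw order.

1815, 1996, 2177, 2358, 2539, 137, 318, 499, 680, 861, 1042, 1223, 1404

Selection 1: 1815
Selection 2: 1815 + 181 = 1996
Selection 3: 1996 + 181 = 2177
Selection 4: 2177 + 181 = 2358
Selection 5: 2358 + 181 = 2539
Selection 6: 2539 + 181 = 2720 → 2720 − 2583 = 137
Selection 7: 137 + 181 = 318
Selection 8: 318 + 181 = 499
Selection 9: 499 + 181 = 680
Selection 10: 680 + 181 = 861
Selection 11: 861 + 181 = 1042
Selection 12: 1042 + 181 = 1223
Selection 13: 1223 + 181 = 1404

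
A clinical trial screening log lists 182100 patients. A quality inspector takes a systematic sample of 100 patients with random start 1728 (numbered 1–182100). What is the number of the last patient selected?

k = 182100/100 = 1821
100th selection = r + (100−1)·k = 1728 + 99×1821 = 1728 + 180279 = 182007

182007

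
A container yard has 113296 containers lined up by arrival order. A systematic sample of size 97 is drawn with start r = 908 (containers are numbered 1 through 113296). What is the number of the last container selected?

k = 113296/97 = 1168
97th selection = r + (97−1)·k = 908 + 96×1168 = 908 + 112128 = 113036

113036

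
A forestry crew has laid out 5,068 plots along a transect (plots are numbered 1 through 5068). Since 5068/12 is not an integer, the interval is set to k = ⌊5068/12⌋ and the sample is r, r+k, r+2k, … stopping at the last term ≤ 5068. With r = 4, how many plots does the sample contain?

13

k = ⌊5068/12⌋ = 422
Achieved size = ⌊(5068 − 4)/422⌋ + 1 = ⌊5064/422⌋ + 1 = 12 + 1 = 13
(last selection: 4 + 12×422 = 5068 ≤ 5068; next would be 5490 > 5068)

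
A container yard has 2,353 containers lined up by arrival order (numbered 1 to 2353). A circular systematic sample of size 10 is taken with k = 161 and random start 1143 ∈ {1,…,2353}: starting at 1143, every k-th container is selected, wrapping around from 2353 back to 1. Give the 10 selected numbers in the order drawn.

Selection 1: 1143
Selection 2: 1143 + 161 = 1304
Selection 3: 1304 + 161 = 1465
Selection 4: 1465 + 161 = 1626
Selection 5: 1626 + 161 = 1787
Selection 6: 1787 + 161 = 1948
Selection 7: 1948 + 161 = 2109
Selection 8: 2109 + 161 = 2270
Selection 9: 2270 + 161 = 2431 → 2431 − 2353 = 78
Selection 10: 78 + 161 = 239

1143, 1304, 1465, 1626, 1787, 1948, 2109, 2270, 78, 239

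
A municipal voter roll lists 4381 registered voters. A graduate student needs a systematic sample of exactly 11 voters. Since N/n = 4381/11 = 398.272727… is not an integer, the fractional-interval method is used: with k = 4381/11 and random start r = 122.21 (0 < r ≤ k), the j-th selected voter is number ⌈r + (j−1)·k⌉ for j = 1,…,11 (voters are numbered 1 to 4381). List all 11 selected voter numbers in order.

j=1: r + 0k = 122.21 → ⌈·⌉ = 123
j=2: r + 1k = 520.482727… → ⌈·⌉ = 521
j=3: r + 2k = 918.755454… → ⌈·⌉ = 919
j=4: r + 3k = 1317.028181… → ⌈·⌉ = 1318
j=5: r + 4k = 1715.300909… → ⌈·⌉ = 1716
j=6: r + 5k = 2113.573636… → ⌈·⌉ = 2114
j=7: r + 6k = 2511.846363… → ⌈·⌉ = 2512
j=8: r + 7k = 2910.119090… → ⌈·⌉ = 2911
j=9: r + 8k = 3308.391818… → ⌈·⌉ = 3309
j=10: r + 9k = 3706.664545… → ⌈·⌉ = 3707
j=11: r + 10k = 4104.937272… → ⌈·⌉ = 4105

123, 521, 919, 1318, 1716, 2114, 2512, 2911, 3309, 3707, 4105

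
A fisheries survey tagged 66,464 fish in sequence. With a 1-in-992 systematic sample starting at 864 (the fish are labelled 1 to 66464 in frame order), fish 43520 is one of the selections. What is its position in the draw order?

k = 992
position = (43520 − 864)/992 + 1 = 42656/992 + 1 = 43 + 1 = 44

44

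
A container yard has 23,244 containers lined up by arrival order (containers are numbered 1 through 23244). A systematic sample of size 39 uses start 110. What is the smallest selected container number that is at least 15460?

k = 23244/39 = 596
Steps past start: ⌈(15460 − 110)/596⌉ = ⌈15350/596⌉ = 26
Selected container: 110 + 26×596 = 15606

15606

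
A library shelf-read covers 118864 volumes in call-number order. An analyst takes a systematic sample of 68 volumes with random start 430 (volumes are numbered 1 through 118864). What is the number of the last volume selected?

117546

k = 118864/68 = 1748
68th selection = r + (68−1)·k = 430 + 67×1748 = 430 + 117116 = 117546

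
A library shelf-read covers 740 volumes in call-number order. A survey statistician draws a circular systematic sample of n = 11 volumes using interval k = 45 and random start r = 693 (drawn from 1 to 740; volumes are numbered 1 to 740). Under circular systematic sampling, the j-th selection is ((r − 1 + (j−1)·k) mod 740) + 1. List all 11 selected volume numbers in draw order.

693, 738, 43, 88, 133, 178, 223, 268, 313, 358, 403

Selection 1: 693
Selection 2: 693 + 45 = 738
Selection 3: 738 + 45 = 783 → 783 − 740 = 43
Selection 4: 43 + 45 = 88
Selection 5: 88 + 45 = 133
Selection 6: 133 + 45 = 178
Selection 7: 178 + 45 = 223
Selection 8: 223 + 45 = 268
Selection 9: 268 + 45 = 313
Selection 10: 313 + 45 = 358
Selection 11: 358 + 45 = 403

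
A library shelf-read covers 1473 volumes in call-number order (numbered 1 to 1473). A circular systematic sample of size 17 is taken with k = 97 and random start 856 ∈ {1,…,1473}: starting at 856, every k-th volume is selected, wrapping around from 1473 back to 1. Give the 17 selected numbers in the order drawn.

Selection 1: 856
Selection 2: 856 + 97 = 953
Selection 3: 953 + 97 = 1050
Selection 4: 1050 + 97 = 1147
Selection 5: 1147 + 97 = 1244
Selection 6: 1244 + 97 = 1341
Selection 7: 1341 + 97 = 1438
Selection 8: 1438 + 97 = 1535 → 1535 − 1473 = 62
Selection 9: 62 + 97 = 159
Selection 10: 159 + 97 = 256
Selection 11: 256 + 97 = 353
Selection 12: 353 + 97 = 450
Selection 13: 450 + 97 = 547
Selection 14: 547 + 97 = 644
Selection 15: 644 + 97 = 741
Selection 16: 741 + 97 = 838
Selection 17: 838 + 97 = 935

856, 953, 1050, 1147, 1244, 1341, 1438, 62, 159, 256, 353, 450, 547, 644, 741, 838, 935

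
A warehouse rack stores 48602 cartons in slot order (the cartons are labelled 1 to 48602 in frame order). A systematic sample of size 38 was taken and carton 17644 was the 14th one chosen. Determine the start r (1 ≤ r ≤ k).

1017

k = 48602/38 = 1279
r = 17644 − (14−1)×1279 = 17644 − 16627 = 1017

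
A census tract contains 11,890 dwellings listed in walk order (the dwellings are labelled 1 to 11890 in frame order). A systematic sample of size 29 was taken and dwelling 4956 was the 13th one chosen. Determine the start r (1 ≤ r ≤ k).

36

k = 11890/29 = 410
r = 4956 − (13−1)×410 = 4956 − 4920 = 36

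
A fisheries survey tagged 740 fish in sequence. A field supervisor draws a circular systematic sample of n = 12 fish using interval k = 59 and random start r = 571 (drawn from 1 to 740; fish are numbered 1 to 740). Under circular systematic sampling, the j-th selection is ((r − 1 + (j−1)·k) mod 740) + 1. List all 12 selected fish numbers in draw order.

Selection 1: 571
Selection 2: 571 + 59 = 630
Selection 3: 630 + 59 = 689
Selection 4: 689 + 59 = 748 → 748 − 740 = 8
Selection 5: 8 + 59 = 67
Selection 6: 67 + 59 = 126
Selection 7: 126 + 59 = 185
Selection 8: 185 + 59 = 244
Selection 9: 244 + 59 = 303
Selection 10: 303 + 59 = 362
Selection 11: 362 + 59 = 421
Selection 12: 421 + 59 = 480

571, 630, 689, 8, 67, 126, 185, 244, 303, 362, 421, 480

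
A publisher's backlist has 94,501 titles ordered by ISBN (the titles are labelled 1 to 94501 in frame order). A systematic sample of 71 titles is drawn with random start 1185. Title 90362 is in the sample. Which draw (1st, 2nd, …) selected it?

k = 94501/71 = 1331
position = (90362 − 1185)/1331 + 1 = 89177/1331 + 1 = 67 + 1 = 68

68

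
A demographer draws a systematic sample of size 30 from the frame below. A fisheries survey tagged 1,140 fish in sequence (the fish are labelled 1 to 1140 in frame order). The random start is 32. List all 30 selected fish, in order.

32, 70, 108, 146, 184, 222, 260, 298, 336, 374, 412, 450, 488, 526, 564, 602, 640, 678, 716, 754, 792, 830, 868, 906, 944, 982, 1020, 1058, 1096, 1134

k = N/n = 1140/30 = 38
fish 1: 32
fish 2: 32 + 38 = 70
fish 3: 70 + 38 = 108
fish 4: 108 + 38 = 146
fish 5: 146 + 38 = 184
fish 6: 184 + 38 = 222
fish 7: 222 + 38 = 260
fish 8: 260 + 38 = 298
fish 9: 298 + 38 = 336
fish 10: 336 + 38 = 374
fish 11: 374 + 38 = 412
fish 12: 412 + 38 = 450
fish 13: 450 + 38 = 488
fish 14: 488 + 38 = 526
fish 15: 526 + 38 = 564
fish 16: 564 + 38 = 602
fish 17: 602 + 38 = 640
fish 18: 640 + 38 = 678
fish 19: 678 + 38 = 716
fish 20: 716 + 38 = 754
fish 21: 754 + 38 = 792
fish 22: 792 + 38 = 830
fish 23: 830 + 38 = 868
fish 24: 868 + 38 = 906
fish 25: 906 + 38 = 944
fish 26: 944 + 38 = 982
fish 27: 982 + 38 = 1020
fish 28: 1020 + 38 = 1058
fish 29: 1058 + 38 = 1096
fish 30: 1096 + 38 = 1134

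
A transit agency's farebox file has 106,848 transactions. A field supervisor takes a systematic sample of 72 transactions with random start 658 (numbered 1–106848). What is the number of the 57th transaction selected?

83762

k = 106848/72 = 1484
57th selection = r + (57−1)·k = 658 + 56×1484 = 658 + 83104 = 83762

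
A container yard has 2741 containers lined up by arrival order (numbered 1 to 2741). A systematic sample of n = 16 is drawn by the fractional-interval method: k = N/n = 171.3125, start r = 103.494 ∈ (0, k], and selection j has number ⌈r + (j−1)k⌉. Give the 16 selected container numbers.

j=1: r + 0k = 103.494 → ⌈·⌉ = 104
j=2: r + 1k = 274.8065 → ⌈·⌉ = 275
j=3: r + 2k = 446.119 → ⌈·⌉ = 447
j=4: r + 3k = 617.4315 → ⌈·⌉ = 618
j=5: r + 4k = 788.744 → ⌈·⌉ = 789
j=6: r + 5k = 960.0565 → ⌈·⌉ = 961
j=7: r + 6k = 1131.369 → ⌈·⌉ = 1132
j=8: r + 7k = 1302.6815 → ⌈·⌉ = 1303
j=9: r + 8k = 1473.994 → ⌈·⌉ = 1474
j=10: r + 9k = 1645.3065 → ⌈·⌉ = 1646
j=11: r + 10k = 1816.619 → ⌈·⌉ = 1817
j=12: r + 11k = 1987.9315 → ⌈·⌉ = 1988
j=13: r + 12k = 2159.244 → ⌈·⌉ = 2160
j=14: r + 13k = 2330.5565 → ⌈·⌉ = 2331
j=15: r + 14k = 2501.869 → ⌈·⌉ = 2502
j=16: r + 15k = 2673.1815 → ⌈·⌉ = 2674

104, 275, 447, 618, 789, 961, 1132, 1303, 1474, 1646, 1817, 1988, 2160, 2331, 2502, 2674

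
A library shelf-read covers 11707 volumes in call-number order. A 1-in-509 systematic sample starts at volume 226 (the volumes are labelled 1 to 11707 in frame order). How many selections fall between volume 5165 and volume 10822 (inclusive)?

11

k = 509
First selection ≥ 5165: 226 + ⌈(5165−226)/509⌉·509 = 226 + 10×509 = 5316
Last selection ≤ 10822: 226 + ⌊(10822−226)/509⌋·509 = 226 + 20×509 = 10406
Count = 20 − 10 + 1 = 11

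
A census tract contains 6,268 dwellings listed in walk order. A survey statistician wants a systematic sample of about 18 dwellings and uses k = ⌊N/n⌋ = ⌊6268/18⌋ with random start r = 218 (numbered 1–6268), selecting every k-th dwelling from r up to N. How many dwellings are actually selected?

18

k = ⌊6268/18⌋ = 348
Achieved size = ⌊(6268 − 218)/348⌋ + 1 = ⌊6050/348⌋ + 1 = 17 + 1 = 18
(last selection: 218 + 17×348 = 6134 ≤ 6268; next would be 6482 > 6268)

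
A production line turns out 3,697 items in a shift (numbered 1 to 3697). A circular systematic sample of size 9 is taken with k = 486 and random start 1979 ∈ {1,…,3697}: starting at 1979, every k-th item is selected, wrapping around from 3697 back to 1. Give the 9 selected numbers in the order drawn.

Selection 1: 1979
Selection 2: 1979 + 486 = 2465
Selection 3: 2465 + 486 = 2951
Selection 4: 2951 + 486 = 3437
Selection 5: 3437 + 486 = 3923 → 3923 − 3697 = 226
Selection 6: 226 + 486 = 712
Selection 7: 712 + 486 = 1198
Selection 8: 1198 + 486 = 1684
Selection 9: 1684 + 486 = 2170

1979, 2465, 2951, 3437, 226, 712, 1198, 1684, 2170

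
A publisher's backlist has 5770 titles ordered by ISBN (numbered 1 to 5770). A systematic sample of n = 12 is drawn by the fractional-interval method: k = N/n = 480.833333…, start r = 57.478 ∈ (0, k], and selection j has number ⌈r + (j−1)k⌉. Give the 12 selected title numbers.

58, 539, 1020, 1500, 1981, 2462, 2943, 3424, 3905, 4385, 4866, 5347

j=1: r + 0k = 57.478 → ⌈·⌉ = 58
j=2: r + 1k = 538.311333… → ⌈·⌉ = 539
j=3: r + 2k = 1019.144666… → ⌈·⌉ = 1020
j=4: r + 3k = 1499.978 → ⌈·⌉ = 1500
j=5: r + 4k = 1980.811333… → ⌈·⌉ = 1981
j=6: r + 5k = 2461.644666… → ⌈·⌉ = 2462
j=7: r + 6k = 2942.478 → ⌈·⌉ = 2943
j=8: r + 7k = 3423.311333… → ⌈·⌉ = 3424
j=9: r + 8k = 3904.144666… → ⌈·⌉ = 3905
j=10: r + 9k = 4384.978 → ⌈·⌉ = 4385
j=11: r + 10k = 4865.811333… → ⌈·⌉ = 4866
j=12: r + 11k = 5346.644666… → ⌈·⌉ = 5347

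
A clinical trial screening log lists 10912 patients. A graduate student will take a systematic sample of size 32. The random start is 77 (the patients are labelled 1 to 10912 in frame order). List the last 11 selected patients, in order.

7238, 7579, 7920, 8261, 8602, 8943, 9284, 9625, 9966, 10307, 10648

k = N/n = 10912/32 = 341
22nd selection = 77 + 21×341 = 7238
23rd: 7238 + 341 = 7579
24th: 7579 + 341 = 7920
25th: 7920 + 341 = 8261
26th: 8261 + 341 = 8602
27th: 8602 + 341 = 8943
28th: 8943 + 341 = 9284
29th: 9284 + 341 = 9625
30th: 9625 + 341 = 9966
31st: 9966 + 341 = 10307
32nd: 10307 + 341 = 10648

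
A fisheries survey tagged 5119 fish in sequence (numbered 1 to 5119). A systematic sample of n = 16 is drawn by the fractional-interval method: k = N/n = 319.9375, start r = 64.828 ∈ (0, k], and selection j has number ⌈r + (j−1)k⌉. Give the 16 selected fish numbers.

j=1: r + 0k = 64.828 → ⌈·⌉ = 65
j=2: r + 1k = 384.7655 → ⌈·⌉ = 385
j=3: r + 2k = 704.703 → ⌈·⌉ = 705
j=4: r + 3k = 1024.6405 → ⌈·⌉ = 1025
j=5: r + 4k = 1344.578 → ⌈·⌉ = 1345
j=6: r + 5k = 1664.5155 → ⌈·⌉ = 1665
j=7: r + 6k = 1984.453 → ⌈·⌉ = 1985
j=8: r + 7k = 2304.3905 → ⌈·⌉ = 2305
j=9: r + 8k = 2624.328 → ⌈·⌉ = 2625
j=10: r + 9k = 2944.2655 → ⌈·⌉ = 2945
j=11: r + 10k = 3264.203 → ⌈·⌉ = 3265
j=12: r + 11k = 3584.1405 → ⌈·⌉ = 3585
j=13: r + 12k = 3904.078 → ⌈·⌉ = 3905
j=14: r + 13k = 4224.0155 → ⌈·⌉ = 4225
j=15: r + 14k = 4543.953 → ⌈·⌉ = 4544
j=16: r + 15k = 4863.8905 → ⌈·⌉ = 4864

65, 385, 705, 1025, 1345, 1665, 1985, 2305, 2625, 2945, 3265, 3585, 3905, 4225, 4544, 4864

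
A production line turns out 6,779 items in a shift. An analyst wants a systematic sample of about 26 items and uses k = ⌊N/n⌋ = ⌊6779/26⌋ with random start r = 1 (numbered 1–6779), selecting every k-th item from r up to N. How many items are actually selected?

k = ⌊6779/26⌋ = 260
Achieved size = ⌊(6779 − 1)/260⌋ + 1 = ⌊6778/260⌋ + 1 = 26 + 1 = 27
(last selection: 1 + 26×260 = 6761 ≤ 6779; next would be 7021 > 6779)

27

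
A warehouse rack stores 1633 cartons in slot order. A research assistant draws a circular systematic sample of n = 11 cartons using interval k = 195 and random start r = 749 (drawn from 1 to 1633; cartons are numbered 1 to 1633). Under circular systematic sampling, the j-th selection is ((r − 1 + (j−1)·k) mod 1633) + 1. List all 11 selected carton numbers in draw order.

749, 944, 1139, 1334, 1529, 91, 286, 481, 676, 871, 1066

Selection 1: 749
Selection 2: 749 + 195 = 944
Selection 3: 944 + 195 = 1139
Selection 4: 1139 + 195 = 1334
Selection 5: 1334 + 195 = 1529
Selection 6: 1529 + 195 = 1724 → 1724 − 1633 = 91
Selection 7: 91 + 195 = 286
Selection 8: 286 + 195 = 481
Selection 9: 481 + 195 = 676
Selection 10: 676 + 195 = 871
Selection 11: 871 + 195 = 1066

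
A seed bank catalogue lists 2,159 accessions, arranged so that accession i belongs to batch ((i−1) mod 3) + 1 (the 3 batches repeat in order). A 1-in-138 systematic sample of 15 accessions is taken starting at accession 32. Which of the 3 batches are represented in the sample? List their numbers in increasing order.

Consecutive selections differ by k = 138, so their batch numbers differ by 138 mod 3 = 0.
gcd(138, 3) = 3, so the sample visits 3/3 = 1 distinct residues mod 3.
Start 32 is batch 2; the batches hit are 2.

2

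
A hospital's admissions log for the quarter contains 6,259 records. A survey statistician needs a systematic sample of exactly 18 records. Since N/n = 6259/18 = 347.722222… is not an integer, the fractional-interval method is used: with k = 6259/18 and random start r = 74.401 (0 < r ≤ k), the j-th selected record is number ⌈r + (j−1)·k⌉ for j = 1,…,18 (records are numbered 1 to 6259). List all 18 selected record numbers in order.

75, 423, 770, 1118, 1466, 1814, 2161, 2509, 2857, 3204, 3552, 3900, 4248, 4595, 4943, 5291, 5638, 5986

j=1: r + 0k = 74.401 → ⌈·⌉ = 75
j=2: r + 1k = 422.123222… → ⌈·⌉ = 423
j=3: r + 2k = 769.845444… → ⌈·⌉ = 770
j=4: r + 3k = 1117.567666… → ⌈·⌉ = 1118
j=5: r + 4k = 1465.289888… → ⌈·⌉ = 1466
j=6: r + 5k = 1813.012111… → ⌈·⌉ = 1814
j=7: r + 6k = 2160.734333… → ⌈·⌉ = 2161
j=8: r + 7k = 2508.456555… → ⌈·⌉ = 2509
j=9: r + 8k = 2856.178777… → ⌈·⌉ = 2857
j=10: r + 9k = 3203.901 → ⌈·⌉ = 3204
j=11: r + 10k = 3551.623222… → ⌈·⌉ = 3552
j=12: r + 11k = 3899.345444… → ⌈·⌉ = 3900
j=13: r + 12k = 4247.067666… → ⌈·⌉ = 4248
j=14: r + 13k = 4594.789888… → ⌈·⌉ = 4595
j=15: r + 14k = 4942.512111… → ⌈·⌉ = 4943
j=16: r + 15k = 5290.234333… → ⌈·⌉ = 5291
j=17: r + 16k = 5637.956555… → ⌈·⌉ = 5638
j=18: r + 17k = 5985.678777… → ⌈·⌉ = 5986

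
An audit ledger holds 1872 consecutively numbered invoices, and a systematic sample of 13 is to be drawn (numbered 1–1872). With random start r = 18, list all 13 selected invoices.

k = N/n = 1872/13 = 144
invoice 1: 18
invoice 2: 18 + 144 = 162
invoice 3: 162 + 144 = 306
invoice 4: 306 + 144 = 450
invoice 5: 450 + 144 = 594
invoice 6: 594 + 144 = 738
invoice 7: 738 + 144 = 882
invoice 8: 882 + 144 = 1026
invoice 9: 1026 + 144 = 1170
invoice 10: 1170 + 144 = 1314
invoice 11: 1314 + 144 = 1458
invoice 12: 1458 + 144 = 1602
invoice 13: 1602 + 144 = 1746

18, 162, 306, 450, 594, 738, 882, 1026, 1170, 1314, 1458, 1602, 1746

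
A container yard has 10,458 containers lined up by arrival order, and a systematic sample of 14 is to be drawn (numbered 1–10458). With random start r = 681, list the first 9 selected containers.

k = N/n = 10458/14 = 747
container 1: 681
container 2: 681 + 747 = 1428
container 3: 1428 + 747 = 2175
container 4: 2175 + 747 = 2922
container 5: 2922 + 747 = 3669
container 6: 3669 + 747 = 4416
container 7: 4416 + 747 = 5163
container 8: 5163 + 747 = 5910
container 9: 5910 + 747 = 6657

681, 1428, 2175, 2922, 3669, 4416, 5163, 5910, 6657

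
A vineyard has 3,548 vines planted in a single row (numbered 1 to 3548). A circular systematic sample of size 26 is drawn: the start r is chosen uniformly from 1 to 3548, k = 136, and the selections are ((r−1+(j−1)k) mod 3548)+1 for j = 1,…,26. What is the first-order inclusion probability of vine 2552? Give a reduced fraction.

For each position j, as r ranges over 1…3548 the j-th selection hits every vine exactly once, so vine 2552 is selected for exactly 26 of the 3548 starts.
Inclusion probability = 26/3548 = 13/1774.

13/1774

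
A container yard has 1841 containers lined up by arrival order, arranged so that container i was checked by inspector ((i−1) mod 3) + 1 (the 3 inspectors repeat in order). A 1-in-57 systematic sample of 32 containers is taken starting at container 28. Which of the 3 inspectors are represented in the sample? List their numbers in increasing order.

Consecutive selections differ by k = 57, so their inspector numbers differ by 57 mod 3 = 0.
gcd(57, 3) = 3, so the sample visits 3/3 = 1 distinct residues mod 3.
Start 28 is inspector 1; the inspectors hit are 1.

1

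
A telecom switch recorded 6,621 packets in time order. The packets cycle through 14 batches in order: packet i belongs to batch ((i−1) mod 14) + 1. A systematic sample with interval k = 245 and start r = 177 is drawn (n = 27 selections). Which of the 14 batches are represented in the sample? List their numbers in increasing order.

2, 9

Consecutive selections differ by k = 245, so their batch numbers differ by 245 mod 14 = 7.
gcd(245, 14) = 7, so the sample visits 14/7 = 2 distinct residues mod 14.
Start 177 is batch 9; the batches hit are 2, 9.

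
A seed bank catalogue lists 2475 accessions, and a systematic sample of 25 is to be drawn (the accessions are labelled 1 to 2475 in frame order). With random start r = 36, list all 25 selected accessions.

k = N/n = 2475/25 = 99
accession 1: 36
accession 2: 36 + 99 = 135
accession 3: 135 + 99 = 234
accession 4: 234 + 99 = 333
accession 5: 333 + 99 = 432
accession 6: 432 + 99 = 531
accession 7: 531 + 99 = 630
accession 8: 630 + 99 = 729
accession 9: 729 + 99 = 828
accession 10: 828 + 99 = 927
accession 11: 927 + 99 = 1026
accession 12: 1026 + 99 = 1125
accession 13: 1125 + 99 = 1224
accession 14: 1224 + 99 = 1323
accession 15: 1323 + 99 = 1422
accession 16: 1422 + 99 = 1521
accession 17: 1521 + 99 = 1620
accession 18: 1620 + 99 = 1719
accession 19: 1719 + 99 = 1818
accession 20: 1818 + 99 = 1917
accession 21: 1917 + 99 = 2016
accession 22: 2016 + 99 = 2115
accession 23: 2115 + 99 = 2214
accession 24: 2214 + 99 = 2313
accession 25: 2313 + 99 = 2412

36, 135, 234, 333, 432, 531, 630, 729, 828, 927, 1026, 1125, 1224, 1323, 1422, 1521, 1620, 1719, 1818, 1917, 2016, 2115, 2214, 2313, 2412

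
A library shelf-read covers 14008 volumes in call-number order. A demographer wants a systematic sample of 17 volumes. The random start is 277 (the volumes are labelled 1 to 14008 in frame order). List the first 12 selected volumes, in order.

k = N/n = 14008/17 = 824
volume 1: 277
volume 2: 277 + 824 = 1101
volume 3: 1101 + 824 = 1925
volume 4: 1925 + 824 = 2749
volume 5: 2749 + 824 = 3573
volume 6: 3573 + 824 = 4397
volume 7: 4397 + 824 = 5221
volume 8: 5221 + 824 = 6045
volume 9: 6045 + 824 = 6869
volume 10: 6869 + 824 = 7693
volume 11: 7693 + 824 = 8517
volume 12: 8517 + 824 = 9341

277, 1101, 1925, 2749, 3573, 4397, 5221, 6045, 6869, 7693, 8517, 9341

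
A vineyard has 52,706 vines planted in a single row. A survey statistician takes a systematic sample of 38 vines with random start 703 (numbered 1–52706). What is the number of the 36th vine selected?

49248

k = 52706/38 = 1387
36th selection = r + (36−1)·k = 703 + 35×1387 = 703 + 48545 = 49248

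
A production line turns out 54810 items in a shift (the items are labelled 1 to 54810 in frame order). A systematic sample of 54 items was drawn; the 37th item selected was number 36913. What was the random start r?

k = 54810/54 = 1015
r = 36913 − (37−1)×1015 = 36913 − 36540 = 373

373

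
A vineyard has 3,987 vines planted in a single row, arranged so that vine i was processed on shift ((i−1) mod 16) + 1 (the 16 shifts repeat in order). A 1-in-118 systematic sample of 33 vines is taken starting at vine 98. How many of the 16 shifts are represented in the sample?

8

Consecutive selections differ by k = 118, so their shift numbers differ by 118 mod 16 = 6.
gcd(118, 16) = 2, so the sample visits 16/2 = 8 distinct residues mod 16.
Start 98 is shift 2; the shifts hit are 2, 4, 6, 8, 10, 12, 14, 16.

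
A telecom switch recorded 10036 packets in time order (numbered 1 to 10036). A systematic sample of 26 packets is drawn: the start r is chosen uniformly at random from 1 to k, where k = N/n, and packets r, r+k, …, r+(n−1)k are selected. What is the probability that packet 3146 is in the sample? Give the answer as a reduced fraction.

1/386

k = 10036/26 = 386.
Packet 3146 is selected iff r ≡ 3146 (mod 386); exactly one such r in {1,…,386}.
Inclusion probability = 1/386.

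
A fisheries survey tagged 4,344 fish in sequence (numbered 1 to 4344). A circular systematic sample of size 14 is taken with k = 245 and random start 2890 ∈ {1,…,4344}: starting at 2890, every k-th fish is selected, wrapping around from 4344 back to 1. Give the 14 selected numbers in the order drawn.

Selection 1: 2890
Selection 2: 2890 + 245 = 3135
Selection 3: 3135 + 245 = 3380
Selection 4: 3380 + 245 = 3625
Selection 5: 3625 + 245 = 3870
Selection 6: 3870 + 245 = 4115
Selection 7: 4115 + 245 = 4360 → 4360 − 4344 = 16
Selection 8: 16 + 245 = 261
Selection 9: 261 + 245 = 506
Selection 10: 506 + 245 = 751
Selection 11: 751 + 245 = 996
Selection 12: 996 + 245 = 1241
Selection 13: 1241 + 245 = 1486
Selection 14: 1486 + 245 = 1731

2890, 3135, 3380, 3625, 3870, 4115, 16, 261, 506, 751, 996, 1241, 1486, 1731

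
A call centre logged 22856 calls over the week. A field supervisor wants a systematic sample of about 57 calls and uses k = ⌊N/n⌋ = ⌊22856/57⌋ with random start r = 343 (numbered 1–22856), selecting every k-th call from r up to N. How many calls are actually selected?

k = ⌊22856/57⌋ = 400
Achieved size = ⌊(22856 − 343)/400⌋ + 1 = ⌊22513/400⌋ + 1 = 56 + 1 = 57
(last selection: 343 + 56×400 = 22743 ≤ 22856; next would be 23143 > 22856)

57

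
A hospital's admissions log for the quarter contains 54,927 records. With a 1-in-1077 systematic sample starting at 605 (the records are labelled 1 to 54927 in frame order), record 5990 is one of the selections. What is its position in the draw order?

k = 1077
position = (5990 − 605)/1077 + 1 = 5385/1077 + 1 = 5 + 1 = 6

6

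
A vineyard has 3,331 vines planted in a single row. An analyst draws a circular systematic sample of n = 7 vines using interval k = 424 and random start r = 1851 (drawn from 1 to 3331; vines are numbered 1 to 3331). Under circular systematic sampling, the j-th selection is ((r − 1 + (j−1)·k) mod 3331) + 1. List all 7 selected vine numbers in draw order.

Selection 1: 1851
Selection 2: 1851 + 424 = 2275
Selection 3: 2275 + 424 = 2699
Selection 4: 2699 + 424 = 3123
Selection 5: 3123 + 424 = 3547 → 3547 − 3331 = 216
Selection 6: 216 + 424 = 640
Selection 7: 640 + 424 = 1064

1851, 2275, 2699, 3123, 216, 640, 1064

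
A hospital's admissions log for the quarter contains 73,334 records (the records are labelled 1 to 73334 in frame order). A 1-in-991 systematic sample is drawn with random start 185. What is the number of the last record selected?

k = 991
74th selection = r + (74−1)·k = 185 + 73×991 = 185 + 72343 = 72528

72528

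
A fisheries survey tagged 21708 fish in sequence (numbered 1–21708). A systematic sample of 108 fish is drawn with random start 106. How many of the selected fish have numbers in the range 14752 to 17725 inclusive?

15

k = 21708/108 = 201
First selection ≥ 14752: 106 + ⌈(14752−106)/201⌉·201 = 106 + 73×201 = 14779
Last selection ≤ 17725: 106 + ⌊(17725−106)/201⌋·201 = 106 + 87×201 = 17593
Count = 87 − 73 + 1 = 15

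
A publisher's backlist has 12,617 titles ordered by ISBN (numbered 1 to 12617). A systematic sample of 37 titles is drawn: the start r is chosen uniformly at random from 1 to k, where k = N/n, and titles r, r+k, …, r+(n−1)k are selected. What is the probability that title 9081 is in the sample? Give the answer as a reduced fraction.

1/341

k = 12617/37 = 341.
Title 9081 is selected iff r ≡ 9081 (mod 341); exactly one such r in {1,…,341}.
Inclusion probability = 1/341.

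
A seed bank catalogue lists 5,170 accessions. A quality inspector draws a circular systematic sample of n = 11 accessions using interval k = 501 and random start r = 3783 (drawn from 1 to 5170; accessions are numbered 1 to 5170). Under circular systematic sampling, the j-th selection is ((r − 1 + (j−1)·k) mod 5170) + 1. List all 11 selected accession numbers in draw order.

Selection 1: 3783
Selection 2: 3783 + 501 = 4284
Selection 3: 4284 + 501 = 4785
Selection 4: 4785 + 501 = 5286 → 5286 − 5170 = 116
Selection 5: 116 + 501 = 617
Selection 6: 617 + 501 = 1118
Selection 7: 1118 + 501 = 1619
Selection 8: 1619 + 501 = 2120
Selection 9: 2120 + 501 = 2621
Selection 10: 2621 + 501 = 3122
Selection 11: 3122 + 501 = 3623

3783, 4284, 4785, 116, 617, 1118, 1619, 2120, 2621, 3122, 3623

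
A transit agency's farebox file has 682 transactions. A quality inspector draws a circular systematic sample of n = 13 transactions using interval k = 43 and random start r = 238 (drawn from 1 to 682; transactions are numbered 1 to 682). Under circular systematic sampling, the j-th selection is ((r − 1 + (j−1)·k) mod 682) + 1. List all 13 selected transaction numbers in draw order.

238, 281, 324, 367, 410, 453, 496, 539, 582, 625, 668, 29, 72

Selection 1: 238
Selection 2: 238 + 43 = 281
Selection 3: 281 + 43 = 324
Selection 4: 324 + 43 = 367
Selection 5: 367 + 43 = 410
Selection 6: 410 + 43 = 453
Selection 7: 453 + 43 = 496
Selection 8: 496 + 43 = 539
Selection 9: 539 + 43 = 582
Selection 10: 582 + 43 = 625
Selection 11: 625 + 43 = 668
Selection 12: 668 + 43 = 711 → 711 − 682 = 29
Selection 13: 29 + 43 = 72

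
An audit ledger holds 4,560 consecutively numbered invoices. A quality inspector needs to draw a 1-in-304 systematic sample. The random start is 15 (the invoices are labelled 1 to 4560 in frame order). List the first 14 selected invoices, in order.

invoice 1: 15
invoice 2: 15 + 304 = 319
invoice 3: 319 + 304 = 623
invoice 4: 623 + 304 = 927
invoice 5: 927 + 304 = 1231
invoice 6: 1231 + 304 = 1535
invoice 7: 1535 + 304 = 1839
invoice 8: 1839 + 304 = 2143
invoice 9: 2143 + 304 = 2447
invoice 10: 2447 + 304 = 2751
invoice 11: 2751 + 304 = 3055
invoice 12: 3055 + 304 = 3359
invoice 13: 3359 + 304 = 3663
invoice 14: 3663 + 304 = 3967

15, 319, 623, 927, 1231, 1535, 1839, 2143, 2447, 2751, 3055, 3359, 3663, 3967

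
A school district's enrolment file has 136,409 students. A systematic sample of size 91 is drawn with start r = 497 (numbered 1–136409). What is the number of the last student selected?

k = 136409/91 = 1499
91st selection = r + (91−1)·k = 497 + 90×1499 = 497 + 134910 = 135407

135407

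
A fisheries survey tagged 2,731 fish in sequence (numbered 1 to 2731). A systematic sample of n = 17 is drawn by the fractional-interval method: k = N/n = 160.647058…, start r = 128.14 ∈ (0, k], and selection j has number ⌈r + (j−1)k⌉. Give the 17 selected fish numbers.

j=1: r + 0k = 128.14 → ⌈·⌉ = 129
j=2: r + 1k = 288.787058… → ⌈·⌉ = 289
j=3: r + 2k = 449.434117… → ⌈·⌉ = 450
j=4: r + 3k = 610.081176… → ⌈·⌉ = 611
j=5: r + 4k = 770.728235… → ⌈·⌉ = 771
j=6: r + 5k = 931.375294… → ⌈·⌉ = 932
j=7: r + 6k = 1092.022352… → ⌈·⌉ = 1093
j=8: r + 7k = 1252.669411… → ⌈·⌉ = 1253
j=9: r + 8k = 1413.316470… → ⌈·⌉ = 1414
j=10: r + 9k = 1573.963529… → ⌈·⌉ = 1574
j=11: r + 10k = 1734.610588… → ⌈·⌉ = 1735
j=12: r + 11k = 1895.257647… → ⌈·⌉ = 1896
j=13: r + 12k = 2055.904705… → ⌈·⌉ = 2056
j=14: r + 13k = 2216.551764… → ⌈·⌉ = 2217
j=15: r + 14k = 2377.198823… → ⌈·⌉ = 2378
j=16: r + 15k = 2537.845882… → ⌈·⌉ = 2538
j=17: r + 16k = 2698.492941… → ⌈·⌉ = 2699

129, 289, 450, 611, 771, 932, 1093, 1253, 1414, 1574, 1735, 1896, 2056, 2217, 2378, 2538, 2699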